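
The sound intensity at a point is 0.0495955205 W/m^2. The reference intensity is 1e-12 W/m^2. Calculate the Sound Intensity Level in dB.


Given values:
  I = 0.0495955205 W/m^2
  I_ref = 1e-12 W/m^2
Formula: SIL = 10 * log10(I / I_ref)
Compute ratio: I / I_ref = 49595520500
Compute log10: log10(49595520500) = 10.695442
Multiply: SIL = 10 * 10.695442 = 106.95

106.95 dB


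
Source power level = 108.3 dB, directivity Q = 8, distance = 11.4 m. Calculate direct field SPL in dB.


Given values:
  Lw = 108.3 dB, Q = 8, r = 11.4 m
Formula: SPL = Lw + 10 * log10(Q / (4 * pi * r^2))
Compute 4 * pi * r^2 = 4 * pi * 11.4^2 = 1633.1255
Compute Q / denom = 8 / 1633.1255 = 0.00489858
Compute 10 * log10(0.00489858) = -23.0993
SPL = 108.3 + (-23.0993) = 85.2

85.2 dB


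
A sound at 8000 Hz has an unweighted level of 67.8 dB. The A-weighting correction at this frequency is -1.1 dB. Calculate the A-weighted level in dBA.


Given values:
  SPL = 67.8 dB
  A-weighting at 8000 Hz = -1.1 dB
Formula: L_A = SPL + A_weight
L_A = 67.8 + (-1.1)
L_A = 66.7

66.7 dBA


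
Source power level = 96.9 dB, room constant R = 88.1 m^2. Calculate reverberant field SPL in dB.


Given values:
  Lw = 96.9 dB, R = 88.1 m^2
Formula: SPL = Lw + 10 * log10(4 / R)
Compute 4 / R = 4 / 88.1 = 0.045403
Compute 10 * log10(0.045403) = -13.4292
SPL = 96.9 + (-13.4292) = 83.47

83.47 dB


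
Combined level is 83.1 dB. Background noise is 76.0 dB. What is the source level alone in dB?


Given values:
  L_total = 83.1 dB, L_bg = 76.0 dB
Formula: L_source = 10 * log10(10^(L_total/10) - 10^(L_bg/10))
Convert to linear:
  10^(83.1/10) = 204173794.467
  10^(76.0/10) = 39810717.0553
Difference: 204173794.467 - 39810717.0553 = 164363077.4117
L_source = 10 * log10(164363077.4117) = 82.16

82.16 dB


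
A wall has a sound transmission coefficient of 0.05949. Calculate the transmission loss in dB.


Given values:
  tau = 0.05949
Formula: TL = 10 * log10(1 / tau)
Compute 1 / tau = 1 / 0.05949 = 16.8095
Compute log10(16.8095) = 1.225555
TL = 10 * 1.225555 = 12.26

12.26 dB


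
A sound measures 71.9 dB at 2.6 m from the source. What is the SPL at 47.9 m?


Given values:
  SPL1 = 71.9 dB, r1 = 2.6 m, r2 = 47.9 m
Formula: SPL2 = SPL1 - 20 * log10(r2 / r1)
Compute ratio: r2 / r1 = 47.9 / 2.6 = 18.4231
Compute log10: log10(18.4231) = 1.265363
Compute drop: 20 * 1.265363 = 25.3073
SPL2 = 71.9 - 25.3073 = 46.59

46.59 dB


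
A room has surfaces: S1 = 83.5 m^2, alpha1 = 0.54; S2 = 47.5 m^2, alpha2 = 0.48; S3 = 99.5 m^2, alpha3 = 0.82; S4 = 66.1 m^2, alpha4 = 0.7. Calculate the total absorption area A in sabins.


Given surfaces:
  Surface 1: 83.5 * 0.54 = 45.09
  Surface 2: 47.5 * 0.48 = 22.8
  Surface 3: 99.5 * 0.82 = 81.59
  Surface 4: 66.1 * 0.7 = 46.27
Formula: A = sum(Si * alpha_i)
A = 45.09 + 22.8 + 81.59 + 46.27
A = 195.75

195.75 sabins


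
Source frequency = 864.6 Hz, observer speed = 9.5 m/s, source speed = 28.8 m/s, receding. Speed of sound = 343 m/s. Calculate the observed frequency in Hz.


Given values:
  f_s = 864.6 Hz, v_o = 9.5 m/s, v_s = 28.8 m/s
  Direction: receding
Formula: f_o = f_s * (c - v_o) / (c + v_s)
Numerator: c - v_o = 343 - 9.5 = 333.5
Denominator: c + v_s = 343 + 28.8 = 371.8
f_o = 864.6 * 333.5 / 371.8 = 775.54

775.54 Hz


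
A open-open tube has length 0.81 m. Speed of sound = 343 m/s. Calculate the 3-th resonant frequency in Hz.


Given values:
  Tube type: open-open, L = 0.81 m, c = 343 m/s, n = 3
Formula: f_n = n * c / (2 * L)
Compute 2 * L = 2 * 0.81 = 1.62
f = 3 * 343 / 1.62
f = 635.19

635.19 Hz


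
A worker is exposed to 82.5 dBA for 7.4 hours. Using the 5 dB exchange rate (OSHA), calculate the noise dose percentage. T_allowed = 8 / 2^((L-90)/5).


Given values:
  L = 82.5 dBA, T = 7.4 hours
Formula: T_allowed = 8 / 2^((L - 90) / 5)
Compute exponent: (82.5 - 90) / 5 = -1.5
Compute 2^(-1.5) = 0.353553
T_allowed = 8 / 0.353553 = 22.627442 hours
Dose = (T / T_allowed) * 100
Dose = (7.4 / 22.627442) * 100 = 32.7

32.7 %


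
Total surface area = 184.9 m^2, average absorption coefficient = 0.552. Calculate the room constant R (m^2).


Given values:
  S = 184.9 m^2, alpha = 0.552
Formula: R = S * alpha / (1 - alpha)
Numerator: 184.9 * 0.552 = 102.0648
Denominator: 1 - 0.552 = 0.448
R = 102.0648 / 0.448 = 227.82

227.82 m^2


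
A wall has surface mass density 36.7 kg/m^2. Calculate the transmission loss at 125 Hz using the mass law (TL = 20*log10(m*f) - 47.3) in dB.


Given values:
  m = 36.7 kg/m^2, f = 125 Hz
Formula: TL = 20 * log10(m * f) - 47.3
Compute m * f = 36.7 * 125 = 4587.5
Compute log10(4587.5) = 3.661576
Compute 20 * 3.661576 = 73.2315
TL = 73.2315 - 47.3 = 25.93

25.93 dB


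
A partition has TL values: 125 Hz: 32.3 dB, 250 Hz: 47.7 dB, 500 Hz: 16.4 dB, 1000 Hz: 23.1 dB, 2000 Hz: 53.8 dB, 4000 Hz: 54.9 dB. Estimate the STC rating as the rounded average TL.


Given TL values at each frequency:
  125 Hz: 32.3 dB
  250 Hz: 47.7 dB
  500 Hz: 16.4 dB
  1000 Hz: 23.1 dB
  2000 Hz: 53.8 dB
  4000 Hz: 54.9 dB
Formula: STC ~ round(average of TL values)
Sum = 32.3 + 47.7 + 16.4 + 23.1 + 53.8 + 54.9 = 228.2
Average = 228.2 / 6 = 38.03
Rounded: 38

38


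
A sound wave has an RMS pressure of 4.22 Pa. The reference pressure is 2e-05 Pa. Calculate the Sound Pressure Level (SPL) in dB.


Given values:
  p = 4.22 Pa
  p_ref = 2e-05 Pa
Formula: SPL = 20 * log10(p / p_ref)
Compute ratio: p / p_ref = 4.22 / 2e-05 = 211000
Compute log10: log10(211000) = 5.324282
Multiply: SPL = 20 * 5.324282 = 106.49

106.49 dB


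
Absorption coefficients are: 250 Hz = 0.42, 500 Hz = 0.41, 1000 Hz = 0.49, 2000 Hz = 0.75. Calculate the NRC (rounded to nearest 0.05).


Given values:
  a_250 = 0.42, a_500 = 0.41
  a_1000 = 0.49, a_2000 = 0.75
Formula: NRC = (a250 + a500 + a1000 + a2000) / 4
Sum = 0.42 + 0.41 + 0.49 + 0.75 = 2.07
NRC = 2.07 / 4 = 0.5175
Rounded to nearest 0.05: 0.5

0.5


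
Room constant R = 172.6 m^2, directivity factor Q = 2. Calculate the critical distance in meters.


Given values:
  R = 172.6 m^2, Q = 2
Formula: d_c = 0.141 * sqrt(Q * R)
Compute Q * R = 2 * 172.6 = 345.2
Compute sqrt(345.2) = 18.5796
d_c = 0.141 * 18.5796 = 2.62

2.62 m


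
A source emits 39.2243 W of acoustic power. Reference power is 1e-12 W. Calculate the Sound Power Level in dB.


Given values:
  W = 39.2243 W
  W_ref = 1e-12 W
Formula: SWL = 10 * log10(W / W_ref)
Compute ratio: W / W_ref = 39224300000000
Compute log10: log10(39224300000000) = 13.593555
Multiply: SWL = 10 * 13.593555 = 135.94

135.94 dB


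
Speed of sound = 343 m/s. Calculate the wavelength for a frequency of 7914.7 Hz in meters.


Given values:
  c = 343 m/s, f = 7914.7 Hz
Formula: lambda = c / f
lambda = 343 / 7914.7
lambda = 0.0433

0.0433 m


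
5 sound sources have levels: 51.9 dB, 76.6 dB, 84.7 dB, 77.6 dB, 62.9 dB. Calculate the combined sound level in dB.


Formula: L_total = 10 * log10( sum(10^(Li/10)) )
  Source 1: 10^(51.9/10) = 154881.6619
  Source 2: 10^(76.6/10) = 45708818.9615
  Source 3: 10^(84.7/10) = 295120922.6666
  Source 4: 10^(77.6/10) = 57543993.7337
  Source 5: 10^(62.9/10) = 1949844.5998
Sum of linear values = 400478461.6235
L_total = 10 * log10(400478461.6235) = 86.03

86.03 dB


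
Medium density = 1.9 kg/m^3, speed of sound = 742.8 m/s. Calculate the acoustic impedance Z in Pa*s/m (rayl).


Given values:
  rho = 1.9 kg/m^3
  c = 742.8 m/s
Formula: Z = rho * c
Z = 1.9 * 742.8
Z = 1411.32

1411.32 rayl


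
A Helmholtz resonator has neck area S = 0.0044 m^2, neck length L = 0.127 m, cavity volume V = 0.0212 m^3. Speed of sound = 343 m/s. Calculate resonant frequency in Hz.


Given values:
  S = 0.0044 m^2, L = 0.127 m, V = 0.0212 m^3, c = 343 m/s
Formula: f = (c / (2*pi)) * sqrt(S / (V * L))
Compute V * L = 0.0212 * 0.127 = 0.0026924
Compute S / (V * L) = 0.0044 / 0.0026924 = 1.6342
Compute sqrt(1.6342) = 1.278358
Compute c / (2*pi) = 343 / 6.283185 = 54.590148
f = 54.590148 * 1.278358 = 69.79

69.79 Hz


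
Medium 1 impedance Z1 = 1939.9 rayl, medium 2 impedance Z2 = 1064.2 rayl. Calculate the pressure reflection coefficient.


Given values:
  Z1 = 1939.9 rayl, Z2 = 1064.2 rayl
Formula: R = (Z2 - Z1) / (Z2 + Z1)
Numerator: Z2 - Z1 = 1064.2 - 1939.9 = -875.7
Denominator: Z2 + Z1 = 1064.2 + 1939.9 = 3004.1
R = -875.7 / 3004.1 = -0.2915

-0.2915


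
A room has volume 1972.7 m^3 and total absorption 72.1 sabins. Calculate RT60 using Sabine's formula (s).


Given values:
  V = 1972.7 m^3
  A = 72.1 sabins
Formula: RT60 = 0.161 * V / A
Numerator: 0.161 * 1972.7 = 317.6047
RT60 = 317.6047 / 72.1 = 4.405

4.405 s


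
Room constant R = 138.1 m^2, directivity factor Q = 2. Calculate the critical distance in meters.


Given values:
  R = 138.1 m^2, Q = 2
Formula: d_c = 0.141 * sqrt(Q * R)
Compute Q * R = 2 * 138.1 = 276.2
Compute sqrt(276.2) = 16.6193
d_c = 0.141 * 16.6193 = 2.343

2.343 m


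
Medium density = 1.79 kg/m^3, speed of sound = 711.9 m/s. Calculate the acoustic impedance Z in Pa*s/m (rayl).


Given values:
  rho = 1.79 kg/m^3
  c = 711.9 m/s
Formula: Z = rho * c
Z = 1.79 * 711.9
Z = 1274.3

1274.3 rayl


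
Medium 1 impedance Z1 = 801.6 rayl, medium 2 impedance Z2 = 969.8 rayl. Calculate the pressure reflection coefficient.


Given values:
  Z1 = 801.6 rayl, Z2 = 969.8 rayl
Formula: R = (Z2 - Z1) / (Z2 + Z1)
Numerator: Z2 - Z1 = 969.8 - 801.6 = 168.2
Denominator: Z2 + Z1 = 969.8 + 801.6 = 1771.4
R = 168.2 / 1771.4 = 0.095

0.095


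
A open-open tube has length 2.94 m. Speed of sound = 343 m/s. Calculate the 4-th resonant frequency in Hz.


Given values:
  Tube type: open-open, L = 2.94 m, c = 343 m/s, n = 4
Formula: f_n = n * c / (2 * L)
Compute 2 * L = 2 * 2.94 = 5.88
f = 4 * 343 / 5.88
f = 233.33

233.33 Hz


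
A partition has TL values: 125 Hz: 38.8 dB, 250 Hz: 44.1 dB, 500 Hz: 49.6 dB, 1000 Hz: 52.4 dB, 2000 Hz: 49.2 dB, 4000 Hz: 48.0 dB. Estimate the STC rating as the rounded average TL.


Given TL values at each frequency:
  125 Hz: 38.8 dB
  250 Hz: 44.1 dB
  500 Hz: 49.6 dB
  1000 Hz: 52.4 dB
  2000 Hz: 49.2 dB
  4000 Hz: 48.0 dB
Formula: STC ~ round(average of TL values)
Sum = 38.8 + 44.1 + 49.6 + 52.4 + 49.2 + 48.0 = 282.1
Average = 282.1 / 6 = 47.02
Rounded: 47

47


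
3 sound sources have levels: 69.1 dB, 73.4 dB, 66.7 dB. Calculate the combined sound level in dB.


Formula: L_total = 10 * log10( sum(10^(Li/10)) )
  Source 1: 10^(69.1/10) = 8128305.1616
  Source 2: 10^(73.4/10) = 21877616.2395
  Source 3: 10^(66.7/10) = 4677351.4129
Sum of linear values = 34683272.814
L_total = 10 * log10(34683272.814) = 75.4

75.4 dB


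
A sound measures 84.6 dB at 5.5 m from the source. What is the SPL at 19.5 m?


Given values:
  SPL1 = 84.6 dB, r1 = 5.5 m, r2 = 19.5 m
Formula: SPL2 = SPL1 - 20 * log10(r2 / r1)
Compute ratio: r2 / r1 = 19.5 / 5.5 = 3.5455
Compute log10: log10(3.5455) = 0.549677
Compute drop: 20 * 0.549677 = 10.9935
SPL2 = 84.6 - 10.9935 = 73.61

73.61 dB


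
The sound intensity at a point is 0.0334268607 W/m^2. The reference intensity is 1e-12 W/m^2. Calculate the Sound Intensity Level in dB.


Given values:
  I = 0.0334268607 W/m^2
  I_ref = 1e-12 W/m^2
Formula: SIL = 10 * log10(I / I_ref)
Compute ratio: I / I_ref = 33426860700
Compute log10: log10(33426860700) = 10.524096
Multiply: SIL = 10 * 10.524096 = 105.24

105.24 dB


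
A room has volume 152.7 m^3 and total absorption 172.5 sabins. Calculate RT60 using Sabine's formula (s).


Given values:
  V = 152.7 m^3
  A = 172.5 sabins
Formula: RT60 = 0.161 * V / A
Numerator: 0.161 * 152.7 = 24.5847
RT60 = 24.5847 / 172.5 = 0.143

0.143 s


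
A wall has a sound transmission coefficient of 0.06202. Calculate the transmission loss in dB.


Given values:
  tau = 0.06202
Formula: TL = 10 * log10(1 / tau)
Compute 1 / tau = 1 / 0.06202 = 16.1238
Compute log10(16.1238) = 1.207467
TL = 10 * 1.207467 = 12.07

12.07 dB


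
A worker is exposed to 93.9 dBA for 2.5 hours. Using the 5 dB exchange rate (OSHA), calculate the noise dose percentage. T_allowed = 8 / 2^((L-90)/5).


Given values:
  L = 93.9 dBA, T = 2.5 hours
Formula: T_allowed = 8 / 2^((L - 90) / 5)
Compute exponent: (93.9 - 90) / 5 = 0.78
Compute 2^(0.78) = 1.717131
T_allowed = 8 / 1.717131 = 4.658934 hours
Dose = (T / T_allowed) * 100
Dose = (2.5 / 4.658934) * 100 = 53.66

53.66 %


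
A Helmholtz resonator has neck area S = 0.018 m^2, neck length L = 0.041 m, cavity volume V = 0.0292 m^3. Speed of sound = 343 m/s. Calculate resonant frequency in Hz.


Given values:
  S = 0.018 m^2, L = 0.041 m, V = 0.0292 m^3, c = 343 m/s
Formula: f = (c / (2*pi)) * sqrt(S / (V * L))
Compute V * L = 0.0292 * 0.041 = 0.0011972
Compute S / (V * L) = 0.018 / 0.0011972 = 15.0351
Compute sqrt(15.0351) = 3.877512
Compute c / (2*pi) = 343 / 6.283185 = 54.590148
f = 54.590148 * 3.877512 = 211.67

211.67 Hz


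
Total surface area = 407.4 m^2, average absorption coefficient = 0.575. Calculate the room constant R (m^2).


Given values:
  S = 407.4 m^2, alpha = 0.575
Formula: R = S * alpha / (1 - alpha)
Numerator: 407.4 * 0.575 = 234.255
Denominator: 1 - 0.575 = 0.425
R = 234.255 / 0.425 = 551.19

551.19 m^2


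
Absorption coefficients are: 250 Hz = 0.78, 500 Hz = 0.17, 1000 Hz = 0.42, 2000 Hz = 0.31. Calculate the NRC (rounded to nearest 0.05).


Given values:
  a_250 = 0.78, a_500 = 0.17
  a_1000 = 0.42, a_2000 = 0.31
Formula: NRC = (a250 + a500 + a1000 + a2000) / 4
Sum = 0.78 + 0.17 + 0.42 + 0.31 = 1.68
NRC = 1.68 / 4 = 0.42
Rounded to nearest 0.05: 0.4

0.4


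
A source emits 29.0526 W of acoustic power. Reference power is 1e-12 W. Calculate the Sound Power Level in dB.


Given values:
  W = 29.0526 W
  W_ref = 1e-12 W
Formula: SWL = 10 * log10(W / W_ref)
Compute ratio: W / W_ref = 29052600000000
Compute log10: log10(29052600000000) = 13.463185
Multiply: SWL = 10 * 13.463185 = 134.63

134.63 dB


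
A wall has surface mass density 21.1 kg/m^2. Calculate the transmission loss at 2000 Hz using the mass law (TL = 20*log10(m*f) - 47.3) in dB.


Given values:
  m = 21.1 kg/m^2, f = 2000 Hz
Formula: TL = 20 * log10(m * f) - 47.3
Compute m * f = 21.1 * 2000 = 42200.0
Compute log10(42200.0) = 4.625312
Compute 20 * 4.625312 = 92.5062
TL = 92.5062 - 47.3 = 45.21

45.21 dB


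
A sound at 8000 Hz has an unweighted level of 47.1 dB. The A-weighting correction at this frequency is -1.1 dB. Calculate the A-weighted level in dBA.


Given values:
  SPL = 47.1 dB
  A-weighting at 8000 Hz = -1.1 dB
Formula: L_A = SPL + A_weight
L_A = 47.1 + (-1.1)
L_A = 46.0

46.0 dBA


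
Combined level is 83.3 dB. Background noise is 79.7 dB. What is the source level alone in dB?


Given values:
  L_total = 83.3 dB, L_bg = 79.7 dB
Formula: L_source = 10 * log10(10^(L_total/10) - 10^(L_bg/10))
Convert to linear:
  10^(83.3/10) = 213796208.9502
  10^(79.7/10) = 93325430.0797
Difference: 213796208.9502 - 93325430.0797 = 120470778.8705
L_source = 10 * log10(120470778.8705) = 80.81

80.81 dB


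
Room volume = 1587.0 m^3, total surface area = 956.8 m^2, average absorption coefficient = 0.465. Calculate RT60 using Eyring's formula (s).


Given values:
  V = 1587.0 m^3, S = 956.8 m^2, alpha = 0.465
Formula: RT60 = 0.161 * V / (-S * ln(1 - alpha))
Compute ln(1 - 0.465) = ln(0.535) = -0.625489
Denominator: -956.8 * -0.625489 = 598.4679
Numerator: 0.161 * 1587.0 = 255.507
RT60 = 255.507 / 598.4679 = 0.427

0.427 s


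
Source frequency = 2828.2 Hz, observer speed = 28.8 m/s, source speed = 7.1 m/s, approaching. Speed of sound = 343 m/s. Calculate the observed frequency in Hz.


Given values:
  f_s = 2828.2 Hz, v_o = 28.8 m/s, v_s = 7.1 m/s
  Direction: approaching
Formula: f_o = f_s * (c + v_o) / (c - v_s)
Numerator: c + v_o = 343 + 28.8 = 371.8
Denominator: c - v_s = 343 - 7.1 = 335.9
f_o = 2828.2 * 371.8 / 335.9 = 3130.47

3130.47 Hz


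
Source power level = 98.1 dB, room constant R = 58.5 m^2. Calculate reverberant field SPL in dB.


Given values:
  Lw = 98.1 dB, R = 58.5 m^2
Formula: SPL = Lw + 10 * log10(4 / R)
Compute 4 / R = 4 / 58.5 = 0.068376
Compute 10 * log10(0.068376) = -11.651
SPL = 98.1 + (-11.651) = 86.45

86.45 dB


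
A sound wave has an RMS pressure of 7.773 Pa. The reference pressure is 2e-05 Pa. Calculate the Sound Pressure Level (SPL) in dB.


Given values:
  p = 7.773 Pa
  p_ref = 2e-05 Pa
Formula: SPL = 20 * log10(p / p_ref)
Compute ratio: p / p_ref = 7.773 / 2e-05 = 388650
Compute log10: log10(388650) = 5.589559
Multiply: SPL = 20 * 5.589559 = 111.79

111.79 dB


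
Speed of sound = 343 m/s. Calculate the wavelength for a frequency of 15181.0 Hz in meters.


Given values:
  c = 343 m/s, f = 15181.0 Hz
Formula: lambda = c / f
lambda = 343 / 15181.0
lambda = 0.0226

0.0226 m


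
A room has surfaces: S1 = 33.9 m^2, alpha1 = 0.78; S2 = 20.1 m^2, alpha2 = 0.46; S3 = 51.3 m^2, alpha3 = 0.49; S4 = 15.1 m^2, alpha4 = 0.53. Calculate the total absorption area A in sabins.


Given surfaces:
  Surface 1: 33.9 * 0.78 = 26.442
  Surface 2: 20.1 * 0.46 = 9.246
  Surface 3: 51.3 * 0.49 = 25.137
  Surface 4: 15.1 * 0.53 = 8.003
Formula: A = sum(Si * alpha_i)
A = 26.442 + 9.246 + 25.137 + 8.003
A = 68.83

68.83 sabins


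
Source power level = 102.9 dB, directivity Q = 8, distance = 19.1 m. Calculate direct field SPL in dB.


Given values:
  Lw = 102.9 dB, Q = 8, r = 19.1 m
Formula: SPL = Lw + 10 * log10(Q / (4 * pi * r^2))
Compute 4 * pi * r^2 = 4 * pi * 19.1^2 = 4584.3377
Compute Q / denom = 8 / 4584.3377 = 0.00174507
Compute 10 * log10(0.00174507) = -27.5819
SPL = 102.9 + (-27.5819) = 75.32

75.32 dB


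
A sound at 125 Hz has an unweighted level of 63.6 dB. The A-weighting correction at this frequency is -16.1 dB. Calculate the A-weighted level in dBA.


Given values:
  SPL = 63.6 dB
  A-weighting at 125 Hz = -16.1 dB
Formula: L_A = SPL + A_weight
L_A = 63.6 + (-16.1)
L_A = 47.5

47.5 dBA


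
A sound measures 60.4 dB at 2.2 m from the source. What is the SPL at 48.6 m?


Given values:
  SPL1 = 60.4 dB, r1 = 2.2 m, r2 = 48.6 m
Formula: SPL2 = SPL1 - 20 * log10(r2 / r1)
Compute ratio: r2 / r1 = 48.6 / 2.2 = 22.0909
Compute log10: log10(22.0909) = 1.344213
Compute drop: 20 * 1.344213 = 26.8843
SPL2 = 60.4 - 26.8843 = 33.52

33.52 dB


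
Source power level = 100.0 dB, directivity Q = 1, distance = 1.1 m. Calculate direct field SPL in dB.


Given values:
  Lw = 100.0 dB, Q = 1, r = 1.1 m
Formula: SPL = Lw + 10 * log10(Q / (4 * pi * r^2))
Compute 4 * pi * r^2 = 4 * pi * 1.1^2 = 15.2053
Compute Q / denom = 1 / 15.2053 = 0.06576654
Compute 10 * log10(0.06576654) = -11.82
SPL = 100.0 + (-11.82) = 88.18

88.18 dB


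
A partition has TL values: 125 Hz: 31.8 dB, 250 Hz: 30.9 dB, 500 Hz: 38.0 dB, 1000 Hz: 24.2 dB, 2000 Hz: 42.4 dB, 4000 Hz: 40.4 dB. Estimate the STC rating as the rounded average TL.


Given TL values at each frequency:
  125 Hz: 31.8 dB
  250 Hz: 30.9 dB
  500 Hz: 38.0 dB
  1000 Hz: 24.2 dB
  2000 Hz: 42.4 dB
  4000 Hz: 40.4 dB
Formula: STC ~ round(average of TL values)
Sum = 31.8 + 30.9 + 38.0 + 24.2 + 42.4 + 40.4 = 207.7
Average = 207.7 / 6 = 34.62
Rounded: 35

35


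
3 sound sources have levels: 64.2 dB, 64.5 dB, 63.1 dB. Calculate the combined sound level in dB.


Formula: L_total = 10 * log10( sum(10^(Li/10)) )
  Source 1: 10^(64.2/10) = 2630267.9919
  Source 2: 10^(64.5/10) = 2818382.9313
  Source 3: 10^(63.1/10) = 2041737.9447
Sum of linear values = 7490388.8679
L_total = 10 * log10(7490388.8679) = 68.75

68.75 dB


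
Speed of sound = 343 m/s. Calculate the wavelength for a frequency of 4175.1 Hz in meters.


Given values:
  c = 343 m/s, f = 4175.1 Hz
Formula: lambda = c / f
lambda = 343 / 4175.1
lambda = 0.0822

0.0822 m


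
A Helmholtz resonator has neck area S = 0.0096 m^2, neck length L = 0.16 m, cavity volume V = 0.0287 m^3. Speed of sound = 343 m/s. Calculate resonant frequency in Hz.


Given values:
  S = 0.0096 m^2, L = 0.16 m, V = 0.0287 m^3, c = 343 m/s
Formula: f = (c / (2*pi)) * sqrt(S / (V * L))
Compute V * L = 0.0287 * 0.16 = 0.004592
Compute S / (V * L) = 0.0096 / 0.004592 = 2.0906
Compute sqrt(2.0906) = 1.445891
Compute c / (2*pi) = 343 / 6.283185 = 54.590148
f = 54.590148 * 1.445891 = 78.93

78.93 Hz


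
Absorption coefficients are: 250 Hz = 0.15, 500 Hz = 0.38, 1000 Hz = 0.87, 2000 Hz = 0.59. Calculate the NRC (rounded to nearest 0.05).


Given values:
  a_250 = 0.15, a_500 = 0.38
  a_1000 = 0.87, a_2000 = 0.59
Formula: NRC = (a250 + a500 + a1000 + a2000) / 4
Sum = 0.15 + 0.38 + 0.87 + 0.59 = 1.99
NRC = 1.99 / 4 = 0.4975
Rounded to nearest 0.05: 0.5

0.5


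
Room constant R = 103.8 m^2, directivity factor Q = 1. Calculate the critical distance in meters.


Given values:
  R = 103.8 m^2, Q = 1
Formula: d_c = 0.141 * sqrt(Q * R)
Compute Q * R = 1 * 103.8 = 103.8
Compute sqrt(103.8) = 10.1882
d_c = 0.141 * 10.1882 = 1.437

1.437 m


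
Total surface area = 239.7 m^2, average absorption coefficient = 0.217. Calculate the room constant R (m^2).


Given values:
  S = 239.7 m^2, alpha = 0.217
Formula: R = S * alpha / (1 - alpha)
Numerator: 239.7 * 0.217 = 52.0149
Denominator: 1 - 0.217 = 0.783
R = 52.0149 / 0.783 = 66.43

66.43 m^2


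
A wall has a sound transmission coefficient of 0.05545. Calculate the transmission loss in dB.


Given values:
  tau = 0.05545
Formula: TL = 10 * log10(1 / tau)
Compute 1 / tau = 1 / 0.05545 = 18.0343
Compute log10(18.0343) = 1.256099
TL = 10 * 1.256099 = 12.56

12.56 dB


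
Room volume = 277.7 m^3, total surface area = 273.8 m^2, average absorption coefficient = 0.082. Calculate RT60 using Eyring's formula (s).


Given values:
  V = 277.7 m^3, S = 273.8 m^2, alpha = 0.082
Formula: RT60 = 0.161 * V / (-S * ln(1 - alpha))
Compute ln(1 - 0.082) = ln(0.918) = -0.085558
Denominator: -273.8 * -0.085558 = 23.4258
Numerator: 0.161 * 277.7 = 44.7097
RT60 = 44.7097 / 23.4258 = 1.909

1.909 s


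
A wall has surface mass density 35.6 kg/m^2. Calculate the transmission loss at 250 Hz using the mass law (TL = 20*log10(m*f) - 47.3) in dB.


Given values:
  m = 35.6 kg/m^2, f = 250 Hz
Formula: TL = 20 * log10(m * f) - 47.3
Compute m * f = 35.6 * 250 = 8900.0
Compute log10(8900.0) = 3.94939
Compute 20 * 3.94939 = 78.9878
TL = 78.9878 - 47.3 = 31.69

31.69 dB


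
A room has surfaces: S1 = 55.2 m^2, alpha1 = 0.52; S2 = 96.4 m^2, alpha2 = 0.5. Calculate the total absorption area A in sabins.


Given surfaces:
  Surface 1: 55.2 * 0.52 = 28.704
  Surface 2: 96.4 * 0.5 = 48.2
Formula: A = sum(Si * alpha_i)
A = 28.704 + 48.2
A = 76.9

76.9 sabins


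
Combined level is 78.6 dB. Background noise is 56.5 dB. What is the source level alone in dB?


Given values:
  L_total = 78.6 dB, L_bg = 56.5 dB
Formula: L_source = 10 * log10(10^(L_total/10) - 10^(L_bg/10))
Convert to linear:
  10^(78.6/10) = 72443596.0075
  10^(56.5/10) = 446683.5922
Difference: 72443596.0075 - 446683.5922 = 71996912.4153
L_source = 10 * log10(71996912.4153) = 78.57

78.57 dB


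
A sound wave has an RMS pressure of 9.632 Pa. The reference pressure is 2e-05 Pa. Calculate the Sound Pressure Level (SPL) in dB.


Given values:
  p = 9.632 Pa
  p_ref = 2e-05 Pa
Formula: SPL = 20 * log10(p / p_ref)
Compute ratio: p / p_ref = 9.632 / 2e-05 = 481600
Compute log10: log10(481600) = 5.682686
Multiply: SPL = 20 * 5.682686 = 113.65

113.65 dB


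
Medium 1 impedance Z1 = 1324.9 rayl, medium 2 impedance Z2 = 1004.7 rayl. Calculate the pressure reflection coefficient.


Given values:
  Z1 = 1324.9 rayl, Z2 = 1004.7 rayl
Formula: R = (Z2 - Z1) / (Z2 + Z1)
Numerator: Z2 - Z1 = 1004.7 - 1324.9 = -320.2
Denominator: Z2 + Z1 = 1004.7 + 1324.9 = 2329.6
R = -320.2 / 2329.6 = -0.1374

-0.1374


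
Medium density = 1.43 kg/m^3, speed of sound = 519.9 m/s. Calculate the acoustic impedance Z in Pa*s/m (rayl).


Given values:
  rho = 1.43 kg/m^3
  c = 519.9 m/s
Formula: Z = rho * c
Z = 1.43 * 519.9
Z = 743.46

743.46 rayl


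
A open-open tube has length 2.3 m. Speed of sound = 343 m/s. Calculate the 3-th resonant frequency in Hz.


Given values:
  Tube type: open-open, L = 2.3 m, c = 343 m/s, n = 3
Formula: f_n = n * c / (2 * L)
Compute 2 * L = 2 * 2.3 = 4.6
f = 3 * 343 / 4.6
f = 223.7

223.7 Hz


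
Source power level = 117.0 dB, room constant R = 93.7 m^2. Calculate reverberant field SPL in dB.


Given values:
  Lw = 117.0 dB, R = 93.7 m^2
Formula: SPL = Lw + 10 * log10(4 / R)
Compute 4 / R = 4 / 93.7 = 0.042689
Compute 10 * log10(0.042689) = -13.6968
SPL = 117.0 + (-13.6968) = 103.3

103.3 dB


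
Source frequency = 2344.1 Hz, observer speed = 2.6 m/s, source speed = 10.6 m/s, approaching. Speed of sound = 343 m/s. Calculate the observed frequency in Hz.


Given values:
  f_s = 2344.1 Hz, v_o = 2.6 m/s, v_s = 10.6 m/s
  Direction: approaching
Formula: f_o = f_s * (c + v_o) / (c - v_s)
Numerator: c + v_o = 343 + 2.6 = 345.6
Denominator: c - v_s = 343 - 10.6 = 332.4
f_o = 2344.1 * 345.6 / 332.4 = 2437.19

2437.19 Hz


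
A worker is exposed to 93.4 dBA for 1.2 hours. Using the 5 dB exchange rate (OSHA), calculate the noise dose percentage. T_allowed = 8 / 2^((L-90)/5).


Given values:
  L = 93.4 dBA, T = 1.2 hours
Formula: T_allowed = 8 / 2^((L - 90) / 5)
Compute exponent: (93.4 - 90) / 5 = 0.68
Compute 2^(0.68) = 1.60214
T_allowed = 8 / 1.60214 = 4.993321 hours
Dose = (T / T_allowed) * 100
Dose = (1.2 / 4.993321) * 100 = 24.03

24.03 %


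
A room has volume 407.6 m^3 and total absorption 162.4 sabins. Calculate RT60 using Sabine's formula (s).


Given values:
  V = 407.6 m^3
  A = 162.4 sabins
Formula: RT60 = 0.161 * V / A
Numerator: 0.161 * 407.6 = 65.6236
RT60 = 65.6236 / 162.4 = 0.404

0.404 s


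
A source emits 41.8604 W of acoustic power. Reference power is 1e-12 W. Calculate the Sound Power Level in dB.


Given values:
  W = 41.8604 W
  W_ref = 1e-12 W
Formula: SWL = 10 * log10(W / W_ref)
Compute ratio: W / W_ref = 41860400000000
Compute log10: log10(41860400000000) = 13.621803
Multiply: SWL = 10 * 13.621803 = 136.22

136.22 dB


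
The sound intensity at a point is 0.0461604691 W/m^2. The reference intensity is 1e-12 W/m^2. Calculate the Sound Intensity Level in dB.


Given values:
  I = 0.0461604691 W/m^2
  I_ref = 1e-12 W/m^2
Formula: SIL = 10 * log10(I / I_ref)
Compute ratio: I / I_ref = 46160469100
Compute log10: log10(46160469100) = 10.66427
Multiply: SIL = 10 * 10.66427 = 106.64

106.64 dB


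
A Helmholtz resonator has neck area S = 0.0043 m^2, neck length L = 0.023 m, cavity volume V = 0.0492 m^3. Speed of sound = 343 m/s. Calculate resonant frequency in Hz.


Given values:
  S = 0.0043 m^2, L = 0.023 m, V = 0.0492 m^3, c = 343 m/s
Formula: f = (c / (2*pi)) * sqrt(S / (V * L))
Compute V * L = 0.0492 * 0.023 = 0.0011316
Compute S / (V * L) = 0.0043 / 0.0011316 = 3.7999
Compute sqrt(3.7999) = 1.949333
Compute c / (2*pi) = 343 / 6.283185 = 54.590148
f = 54.590148 * 1.949333 = 106.41

106.41 Hz


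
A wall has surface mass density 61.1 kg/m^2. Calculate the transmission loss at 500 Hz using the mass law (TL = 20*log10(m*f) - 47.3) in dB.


Given values:
  m = 61.1 kg/m^2, f = 500 Hz
Formula: TL = 20 * log10(m * f) - 47.3
Compute m * f = 61.1 * 500 = 30550.0
Compute log10(30550.0) = 4.485011
Compute 20 * 4.485011 = 89.7002
TL = 89.7002 - 47.3 = 42.4

42.4 dB


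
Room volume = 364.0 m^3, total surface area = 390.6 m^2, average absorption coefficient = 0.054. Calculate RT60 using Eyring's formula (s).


Given values:
  V = 364.0 m^3, S = 390.6 m^2, alpha = 0.054
Formula: RT60 = 0.161 * V / (-S * ln(1 - alpha))
Compute ln(1 - 0.054) = ln(0.946) = -0.055513
Denominator: -390.6 * -0.055513 = 21.6834
Numerator: 0.161 * 364.0 = 58.604
RT60 = 58.604 / 21.6834 = 2.703

2.703 s


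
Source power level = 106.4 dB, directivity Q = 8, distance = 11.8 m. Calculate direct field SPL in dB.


Given values:
  Lw = 106.4 dB, Q = 8, r = 11.8 m
Formula: SPL = Lw + 10 * log10(Q / (4 * pi * r^2))
Compute 4 * pi * r^2 = 4 * pi * 11.8^2 = 1749.7414
Compute Q / denom = 8 / 1749.7414 = 0.0045721
Compute 10 * log10(0.0045721) = -23.3988
SPL = 106.4 + (-23.3988) = 83.0

83.0 dB


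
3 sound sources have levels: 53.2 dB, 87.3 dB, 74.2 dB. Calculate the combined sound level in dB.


Formula: L_total = 10 * log10( sum(10^(Li/10)) )
  Source 1: 10^(53.2/10) = 208929.6131
  Source 2: 10^(87.3/10) = 537031796.3703
  Source 3: 10^(74.2/10) = 26302679.919
Sum of linear values = 563543405.9024
L_total = 10 * log10(563543405.9024) = 87.51

87.51 dB


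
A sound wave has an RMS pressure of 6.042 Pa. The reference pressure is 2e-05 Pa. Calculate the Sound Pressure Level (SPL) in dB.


Given values:
  p = 6.042 Pa
  p_ref = 2e-05 Pa
Formula: SPL = 20 * log10(p / p_ref)
Compute ratio: p / p_ref = 6.042 / 2e-05 = 302100
Compute log10: log10(302100) = 5.480151
Multiply: SPL = 20 * 5.480151 = 109.6

109.6 dB


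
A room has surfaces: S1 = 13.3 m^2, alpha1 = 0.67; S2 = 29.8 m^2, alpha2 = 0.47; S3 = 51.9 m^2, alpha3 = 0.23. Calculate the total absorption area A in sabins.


Given surfaces:
  Surface 1: 13.3 * 0.67 = 8.911
  Surface 2: 29.8 * 0.47 = 14.006
  Surface 3: 51.9 * 0.23 = 11.937
Formula: A = sum(Si * alpha_i)
A = 8.911 + 14.006 + 11.937
A = 34.85

34.85 sabins


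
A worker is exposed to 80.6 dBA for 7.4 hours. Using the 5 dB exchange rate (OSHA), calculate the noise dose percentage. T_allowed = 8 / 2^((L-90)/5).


Given values:
  L = 80.6 dBA, T = 7.4 hours
Formula: T_allowed = 8 / 2^((L - 90) / 5)
Compute exponent: (80.6 - 90) / 5 = -1.88
Compute 2^(-1.88) = 0.271684
T_allowed = 8 / 0.271684 = 29.445974 hours
Dose = (T / T_allowed) * 100
Dose = (7.4 / 29.445974) * 100 = 25.13

25.13 %


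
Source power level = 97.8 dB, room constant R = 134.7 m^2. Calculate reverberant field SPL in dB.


Given values:
  Lw = 97.8 dB, R = 134.7 m^2
Formula: SPL = Lw + 10 * log10(4 / R)
Compute 4 / R = 4 / 134.7 = 0.029696
Compute 10 * log10(0.029696) = -15.273
SPL = 97.8 + (-15.273) = 82.53

82.53 dB


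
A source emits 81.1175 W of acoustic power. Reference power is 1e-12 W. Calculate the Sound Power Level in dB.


Given values:
  W = 81.1175 W
  W_ref = 1e-12 W
Formula: SWL = 10 * log10(W / W_ref)
Compute ratio: W / W_ref = 81117500000000
Compute log10: log10(81117500000000) = 13.909115
Multiply: SWL = 10 * 13.909115 = 139.09

139.09 dB


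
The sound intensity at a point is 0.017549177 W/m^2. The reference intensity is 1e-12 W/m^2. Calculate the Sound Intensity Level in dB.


Given values:
  I = 0.017549177 W/m^2
  I_ref = 1e-12 W/m^2
Formula: SIL = 10 * log10(I / I_ref)
Compute ratio: I / I_ref = 17549177000
Compute log10: log10(17549177000) = 10.244257
Multiply: SIL = 10 * 10.244257 = 102.44

102.44 dB


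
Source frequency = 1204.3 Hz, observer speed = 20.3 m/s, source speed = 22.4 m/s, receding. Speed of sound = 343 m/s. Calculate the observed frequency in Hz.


Given values:
  f_s = 1204.3 Hz, v_o = 20.3 m/s, v_s = 22.4 m/s
  Direction: receding
Formula: f_o = f_s * (c - v_o) / (c + v_s)
Numerator: c - v_o = 343 - 20.3 = 322.7
Denominator: c + v_s = 343 + 22.4 = 365.4
f_o = 1204.3 * 322.7 / 365.4 = 1063.57

1063.57 Hz


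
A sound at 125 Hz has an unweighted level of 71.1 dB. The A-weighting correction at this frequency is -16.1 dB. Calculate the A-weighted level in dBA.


Given values:
  SPL = 71.1 dB
  A-weighting at 125 Hz = -16.1 dB
Formula: L_A = SPL + A_weight
L_A = 71.1 + (-16.1)
L_A = 55.0

55.0 dBA


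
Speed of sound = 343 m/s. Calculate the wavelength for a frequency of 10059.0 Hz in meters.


Given values:
  c = 343 m/s, f = 10059.0 Hz
Formula: lambda = c / f
lambda = 343 / 10059.0
lambda = 0.0341

0.0341 m


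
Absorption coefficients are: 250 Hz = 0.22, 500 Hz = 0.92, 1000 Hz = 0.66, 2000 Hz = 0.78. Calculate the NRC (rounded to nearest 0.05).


Given values:
  a_250 = 0.22, a_500 = 0.92
  a_1000 = 0.66, a_2000 = 0.78
Formula: NRC = (a250 + a500 + a1000 + a2000) / 4
Sum = 0.22 + 0.92 + 0.66 + 0.78 = 2.58
NRC = 2.58 / 4 = 0.645
Rounded to nearest 0.05: 0.65

0.65


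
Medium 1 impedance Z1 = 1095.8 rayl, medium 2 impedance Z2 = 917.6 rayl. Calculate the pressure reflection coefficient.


Given values:
  Z1 = 1095.8 rayl, Z2 = 917.6 rayl
Formula: R = (Z2 - Z1) / (Z2 + Z1)
Numerator: Z2 - Z1 = 917.6 - 1095.8 = -178.2
Denominator: Z2 + Z1 = 917.6 + 1095.8 = 2013.4
R = -178.2 / 2013.4 = -0.0885

-0.0885


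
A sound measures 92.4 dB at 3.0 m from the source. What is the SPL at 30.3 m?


Given values:
  SPL1 = 92.4 dB, r1 = 3.0 m, r2 = 30.3 m
Formula: SPL2 = SPL1 - 20 * log10(r2 / r1)
Compute ratio: r2 / r1 = 30.3 / 3.0 = 10.1
Compute log10: log10(10.1) = 1.004321
Compute drop: 20 * 1.004321 = 20.0864
SPL2 = 92.4 - 20.0864 = 72.31

72.31 dB


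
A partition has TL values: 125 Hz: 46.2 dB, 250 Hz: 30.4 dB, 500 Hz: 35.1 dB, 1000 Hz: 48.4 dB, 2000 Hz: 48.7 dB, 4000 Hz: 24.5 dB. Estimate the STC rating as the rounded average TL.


Given TL values at each frequency:
  125 Hz: 46.2 dB
  250 Hz: 30.4 dB
  500 Hz: 35.1 dB
  1000 Hz: 48.4 dB
  2000 Hz: 48.7 dB
  4000 Hz: 24.5 dB
Formula: STC ~ round(average of TL values)
Sum = 46.2 + 30.4 + 35.1 + 48.4 + 48.7 + 24.5 = 233.3
Average = 233.3 / 6 = 38.88
Rounded: 39

39


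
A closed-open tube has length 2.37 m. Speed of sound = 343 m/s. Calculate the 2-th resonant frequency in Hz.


Given values:
  Tube type: closed-open, L = 2.37 m, c = 343 m/s, n = 2
Formula: f_n = (2n - 1) * c / (4 * L)
Compute 2n - 1 = 2*2 - 1 = 3
Compute 4 * L = 4 * 2.37 = 9.48
f = 3 * 343 / 9.48
f = 108.54

108.54 Hz


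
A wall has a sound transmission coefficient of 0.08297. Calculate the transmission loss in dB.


Given values:
  tau = 0.08297
Formula: TL = 10 * log10(1 / tau)
Compute 1 / tau = 1 / 0.08297 = 12.0525
Compute log10(12.0525) = 1.081077
TL = 10 * 1.081077 = 10.81

10.81 dB


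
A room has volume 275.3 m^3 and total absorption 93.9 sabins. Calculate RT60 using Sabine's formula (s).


Given values:
  V = 275.3 m^3
  A = 93.9 sabins
Formula: RT60 = 0.161 * V / A
Numerator: 0.161 * 275.3 = 44.3233
RT60 = 44.3233 / 93.9 = 0.472

0.472 s


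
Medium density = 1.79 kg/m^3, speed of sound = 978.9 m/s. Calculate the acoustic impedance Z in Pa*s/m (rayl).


Given values:
  rho = 1.79 kg/m^3
  c = 978.9 m/s
Formula: Z = rho * c
Z = 1.79 * 978.9
Z = 1752.23

1752.23 rayl


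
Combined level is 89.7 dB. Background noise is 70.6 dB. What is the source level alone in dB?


Given values:
  L_total = 89.7 dB, L_bg = 70.6 dB
Formula: L_source = 10 * log10(10^(L_total/10) - 10^(L_bg/10))
Convert to linear:
  10^(89.7/10) = 933254300.797
  10^(70.6/10) = 11481536.215
Difference: 933254300.797 - 11481536.215 = 921772764.582
L_source = 10 * log10(921772764.582) = 89.65

89.65 dB


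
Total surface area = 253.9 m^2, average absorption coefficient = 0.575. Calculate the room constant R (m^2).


Given values:
  S = 253.9 m^2, alpha = 0.575
Formula: R = S * alpha / (1 - alpha)
Numerator: 253.9 * 0.575 = 145.9925
Denominator: 1 - 0.575 = 0.425
R = 145.9925 / 0.425 = 343.51

343.51 m^2


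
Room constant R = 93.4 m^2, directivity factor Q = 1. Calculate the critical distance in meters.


Given values:
  R = 93.4 m^2, Q = 1
Formula: d_c = 0.141 * sqrt(Q * R)
Compute Q * R = 1 * 93.4 = 93.4
Compute sqrt(93.4) = 9.6644
d_c = 0.141 * 9.6644 = 1.363

1.363 m


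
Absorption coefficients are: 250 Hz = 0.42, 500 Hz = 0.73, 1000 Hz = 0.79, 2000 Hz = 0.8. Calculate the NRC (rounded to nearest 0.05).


Given values:
  a_250 = 0.42, a_500 = 0.73
  a_1000 = 0.79, a_2000 = 0.8
Formula: NRC = (a250 + a500 + a1000 + a2000) / 4
Sum = 0.42 + 0.73 + 0.79 + 0.8 = 2.74
NRC = 2.74 / 4 = 0.685
Rounded to nearest 0.05: 0.7

0.7


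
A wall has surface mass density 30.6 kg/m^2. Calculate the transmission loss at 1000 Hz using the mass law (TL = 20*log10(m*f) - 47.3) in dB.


Given values:
  m = 30.6 kg/m^2, f = 1000 Hz
Formula: TL = 20 * log10(m * f) - 47.3
Compute m * f = 30.6 * 1000 = 30600.0
Compute log10(30600.0) = 4.485721
Compute 20 * 4.485721 = 89.7144
TL = 89.7144 - 47.3 = 42.41

42.41 dB


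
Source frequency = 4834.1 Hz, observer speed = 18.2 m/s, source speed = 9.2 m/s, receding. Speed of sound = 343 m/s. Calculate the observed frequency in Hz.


Given values:
  f_s = 4834.1 Hz, v_o = 18.2 m/s, v_s = 9.2 m/s
  Direction: receding
Formula: f_o = f_s * (c - v_o) / (c + v_s)
Numerator: c - v_o = 343 - 18.2 = 324.8
Denominator: c + v_s = 343 + 9.2 = 352.2
f_o = 4834.1 * 324.8 / 352.2 = 4458.02

4458.02 Hz


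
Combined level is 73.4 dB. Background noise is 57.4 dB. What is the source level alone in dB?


Given values:
  L_total = 73.4 dB, L_bg = 57.4 dB
Formula: L_source = 10 * log10(10^(L_total/10) - 10^(L_bg/10))
Convert to linear:
  10^(73.4/10) = 21877616.2395
  10^(57.4/10) = 549540.8739
Difference: 21877616.2395 - 549540.8739 = 21328075.3656
L_source = 10 * log10(21328075.3656) = 73.29

73.29 dB


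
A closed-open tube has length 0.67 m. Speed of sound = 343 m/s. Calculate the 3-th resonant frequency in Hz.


Given values:
  Tube type: closed-open, L = 0.67 m, c = 343 m/s, n = 3
Formula: f_n = (2n - 1) * c / (4 * L)
Compute 2n - 1 = 2*3 - 1 = 5
Compute 4 * L = 4 * 0.67 = 2.68
f = 5 * 343 / 2.68
f = 639.93

639.93 Hz


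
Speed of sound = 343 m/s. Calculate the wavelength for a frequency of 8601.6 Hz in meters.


Given values:
  c = 343 m/s, f = 8601.6 Hz
Formula: lambda = c / f
lambda = 343 / 8601.6
lambda = 0.0399

0.0399 m


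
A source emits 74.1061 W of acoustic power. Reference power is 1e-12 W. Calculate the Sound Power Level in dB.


Given values:
  W = 74.1061 W
  W_ref = 1e-12 W
Formula: SWL = 10 * log10(W / W_ref)
Compute ratio: W / W_ref = 74106100000000
Compute log10: log10(74106100000000) = 13.869854
Multiply: SWL = 10 * 13.869854 = 138.7

138.7 dB


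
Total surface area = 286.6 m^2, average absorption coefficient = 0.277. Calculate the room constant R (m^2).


Given values:
  S = 286.6 m^2, alpha = 0.277
Formula: R = S * alpha / (1 - alpha)
Numerator: 286.6 * 0.277 = 79.3882
Denominator: 1 - 0.277 = 0.723
R = 79.3882 / 0.723 = 109.8

109.8 m^2


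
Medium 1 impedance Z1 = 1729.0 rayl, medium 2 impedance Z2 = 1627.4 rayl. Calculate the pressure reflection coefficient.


Given values:
  Z1 = 1729.0 rayl, Z2 = 1627.4 rayl
Formula: R = (Z2 - Z1) / (Z2 + Z1)
Numerator: Z2 - Z1 = 1627.4 - 1729.0 = -101.6
Denominator: Z2 + Z1 = 1627.4 + 1729.0 = 3356.4
R = -101.6 / 3356.4 = -0.0303

-0.0303


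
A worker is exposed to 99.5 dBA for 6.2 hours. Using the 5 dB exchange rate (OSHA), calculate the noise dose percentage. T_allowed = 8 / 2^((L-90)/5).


Given values:
  L = 99.5 dBA, T = 6.2 hours
Formula: T_allowed = 8 / 2^((L - 90) / 5)
Compute exponent: (99.5 - 90) / 5 = 1.9
Compute 2^(1.9) = 3.732132
T_allowed = 8 / 3.732132 = 2.143547 hours
Dose = (T / T_allowed) * 100
Dose = (6.2 / 2.143547) * 100 = 289.24

289.24 %


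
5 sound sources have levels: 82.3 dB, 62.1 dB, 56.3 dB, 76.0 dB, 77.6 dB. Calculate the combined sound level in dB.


Formula: L_total = 10 * log10( sum(10^(Li/10)) )
  Source 1: 10^(82.3/10) = 169824365.2462
  Source 2: 10^(62.1/10) = 1621810.0974
  Source 3: 10^(56.3/10) = 426579.5188
  Source 4: 10^(76.0/10) = 39810717.0553
  Source 5: 10^(77.6/10) = 57543993.7337
Sum of linear values = 269227465.6514
L_total = 10 * log10(269227465.6514) = 84.3

84.3 dB


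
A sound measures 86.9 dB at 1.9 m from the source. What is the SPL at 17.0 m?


Given values:
  SPL1 = 86.9 dB, r1 = 1.9 m, r2 = 17.0 m
Formula: SPL2 = SPL1 - 20 * log10(r2 / r1)
Compute ratio: r2 / r1 = 17.0 / 1.9 = 8.9474
Compute log10: log10(8.9474) = 0.951697
Compute drop: 20 * 0.951697 = 19.0339
SPL2 = 86.9 - 19.0339 = 67.87

67.87 dB


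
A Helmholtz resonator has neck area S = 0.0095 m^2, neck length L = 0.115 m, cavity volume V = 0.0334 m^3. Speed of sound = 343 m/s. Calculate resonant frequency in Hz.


Given values:
  S = 0.0095 m^2, L = 0.115 m, V = 0.0334 m^3, c = 343 m/s
Formula: f = (c / (2*pi)) * sqrt(S / (V * L))
Compute V * L = 0.0334 * 0.115 = 0.003841
Compute S / (V * L) = 0.0095 / 0.003841 = 2.4733
Compute sqrt(2.4733) = 1.572673
Compute c / (2*pi) = 343 / 6.283185 = 54.590148
f = 54.590148 * 1.572673 = 85.85

85.85 Hz
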